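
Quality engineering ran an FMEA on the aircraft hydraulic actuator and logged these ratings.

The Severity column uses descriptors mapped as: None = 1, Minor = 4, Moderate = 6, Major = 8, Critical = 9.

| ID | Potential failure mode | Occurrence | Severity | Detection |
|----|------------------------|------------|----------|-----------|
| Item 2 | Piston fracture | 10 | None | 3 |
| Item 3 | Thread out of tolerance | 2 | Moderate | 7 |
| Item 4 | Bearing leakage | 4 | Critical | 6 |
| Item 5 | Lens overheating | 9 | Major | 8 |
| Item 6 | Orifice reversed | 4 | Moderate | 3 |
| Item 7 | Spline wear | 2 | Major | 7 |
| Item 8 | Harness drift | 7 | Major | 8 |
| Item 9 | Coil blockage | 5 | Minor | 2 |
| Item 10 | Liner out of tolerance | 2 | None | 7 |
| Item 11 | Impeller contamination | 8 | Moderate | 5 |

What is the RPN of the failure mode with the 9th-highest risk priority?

RPN = Severity × Occurrence × Detection:
  Item 2: 1 × 10 × 3 = 30
  Item 3: 6 × 2 × 7 = 84
  Item 4: 9 × 4 × 6 = 216
  Item 5: 8 × 9 × 8 = 576
  Item 6: 6 × 4 × 3 = 72
  Item 7: 8 × 2 × 7 = 112
  Item 8: 8 × 7 × 8 = 448
  Item 9: 4 × 5 × 2 = 40
  Item 10: 1 × 2 × 7 = 14
  Item 11: 6 × 8 × 5 = 240
Sorted descending: 576, 448, 240, 216, 112, 84, 72, 40, 30, 14.
The 9th-highest RPN is 30 (Item 2).

30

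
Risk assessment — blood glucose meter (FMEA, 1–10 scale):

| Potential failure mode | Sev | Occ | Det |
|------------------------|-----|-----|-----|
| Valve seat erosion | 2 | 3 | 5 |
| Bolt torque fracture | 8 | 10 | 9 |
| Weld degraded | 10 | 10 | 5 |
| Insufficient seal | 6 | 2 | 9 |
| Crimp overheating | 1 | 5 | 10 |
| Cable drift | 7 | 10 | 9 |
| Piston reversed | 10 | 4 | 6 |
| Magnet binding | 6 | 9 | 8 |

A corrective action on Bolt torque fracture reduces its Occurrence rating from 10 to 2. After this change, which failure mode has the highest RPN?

Cable drift

RPN = Severity × Occurrence × Detection:
  Valve seat erosion: 2 × 3 × 5 = 30
  Bolt torque fracture: 8 × 10 × 9 = 720
  Weld degraded: 10 × 10 × 5 = 500
  Insufficient seal: 6 × 2 × 9 = 108
  Crimp overheating: 1 × 5 × 10 = 50
  Cable drift: 7 × 10 × 9 = 630
  Piston reversed: 10 × 4 × 6 = 240
  Magnet binding: 6 × 9 × 8 = 432
After action: Bolt torque fracture → 8 × 2 × 9 = 144.
Revised RPNs: Cable drift=630, Weld degraded=500, Magnet binding=432, Piston reversed=240, Bolt torque fracture=144, Insufficient seal=108, Crimp overheating=50, Valve seat erosion=30.
Highest is now Cable drift (630).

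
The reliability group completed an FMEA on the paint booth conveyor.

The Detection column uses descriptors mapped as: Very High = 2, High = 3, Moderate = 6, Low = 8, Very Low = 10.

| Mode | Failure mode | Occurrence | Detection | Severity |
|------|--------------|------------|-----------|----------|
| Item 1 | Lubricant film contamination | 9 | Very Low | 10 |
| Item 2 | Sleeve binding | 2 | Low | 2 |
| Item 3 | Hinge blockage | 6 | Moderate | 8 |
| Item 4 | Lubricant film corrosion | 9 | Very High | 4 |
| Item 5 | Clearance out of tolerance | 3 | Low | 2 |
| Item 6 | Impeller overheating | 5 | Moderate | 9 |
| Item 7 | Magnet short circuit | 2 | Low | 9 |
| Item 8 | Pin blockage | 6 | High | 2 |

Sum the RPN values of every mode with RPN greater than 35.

1758

RPN = Severity × Occurrence × Detection:
  Item 1: 10 × 9 × 10 = 900
  Item 2: 2 × 2 × 8 = 32
  Item 3: 8 × 6 × 6 = 288
  Item 4: 4 × 9 × 2 = 72
  Item 5: 2 × 3 × 8 = 48
  Item 6: 9 × 5 × 6 = 270
  Item 7: 9 × 2 × 8 = 144
  Item 8: 2 × 6 × 3 = 36
RPN > 35: Item 1 (900), Item 3 (288), Item 4 (72), Item 5 (48), Item 6 (270), Item 7 (144), Item 8 (36).
Sum: 900 + 288 + 72 + 48 + 270 + 144 + 36 = 1758.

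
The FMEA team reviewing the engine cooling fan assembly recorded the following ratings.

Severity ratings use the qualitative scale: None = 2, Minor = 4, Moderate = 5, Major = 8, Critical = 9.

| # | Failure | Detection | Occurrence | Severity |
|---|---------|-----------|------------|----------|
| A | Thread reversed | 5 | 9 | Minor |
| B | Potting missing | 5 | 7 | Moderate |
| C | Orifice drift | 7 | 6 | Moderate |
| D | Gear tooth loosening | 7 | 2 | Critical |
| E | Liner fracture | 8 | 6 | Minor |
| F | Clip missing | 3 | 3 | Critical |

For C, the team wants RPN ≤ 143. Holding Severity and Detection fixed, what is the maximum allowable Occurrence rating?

C: S=5, O=6, D=7 → current RPN = 210.
Fixed product = 35. Need 35 × O ≤ 143, so O ≤ 143/35 = 4.09.
Maximum integer Occurrence rating = 4 (gives RPN 140; O=5 would give 175 > 143).

4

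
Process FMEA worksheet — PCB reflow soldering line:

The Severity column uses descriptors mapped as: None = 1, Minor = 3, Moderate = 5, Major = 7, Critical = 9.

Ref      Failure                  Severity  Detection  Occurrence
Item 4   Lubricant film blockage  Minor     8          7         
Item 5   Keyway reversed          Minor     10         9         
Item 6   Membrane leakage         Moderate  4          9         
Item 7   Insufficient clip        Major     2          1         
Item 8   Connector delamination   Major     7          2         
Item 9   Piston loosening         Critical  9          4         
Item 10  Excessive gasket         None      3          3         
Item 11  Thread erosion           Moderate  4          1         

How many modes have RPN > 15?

RPN = Severity × Occurrence × Detection:
  Item 4: 3 × 7 × 8 = 168
  Item 5: 3 × 9 × 10 = 270
  Item 6: 5 × 9 × 4 = 180
  Item 7: 7 × 1 × 2 = 14
  Item 8: 7 × 2 × 7 = 98
  Item 9: 9 × 4 × 9 = 324
  Item 10: 1 × 3 × 3 = 9
  Item 11: 5 × 1 × 4 = 20
Modes with RPN > 15: Item 4 (168), Item 5 (270), Item 6 (180), Item 8 (98), Item 9 (324), Item 11 (20) → 6.

6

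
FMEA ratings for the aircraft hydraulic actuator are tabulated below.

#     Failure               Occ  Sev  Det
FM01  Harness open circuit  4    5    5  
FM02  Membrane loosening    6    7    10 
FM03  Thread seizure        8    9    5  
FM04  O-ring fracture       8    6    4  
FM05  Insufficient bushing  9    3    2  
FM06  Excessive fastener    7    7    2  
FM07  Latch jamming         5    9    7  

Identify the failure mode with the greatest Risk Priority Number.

FM02

RPN = Severity × Occurrence × Detection:
  FM01: 5 × 4 × 5 = 100
  FM02: 7 × 6 × 10 = 420
  FM03: 9 × 8 × 5 = 360
  FM04: 6 × 8 × 4 = 192
  FM05: 3 × 9 × 2 = 54
  FM06: 7 × 7 × 2 = 98
  FM07: 9 × 5 × 7 = 315
Highest RPN is 420 → FM02.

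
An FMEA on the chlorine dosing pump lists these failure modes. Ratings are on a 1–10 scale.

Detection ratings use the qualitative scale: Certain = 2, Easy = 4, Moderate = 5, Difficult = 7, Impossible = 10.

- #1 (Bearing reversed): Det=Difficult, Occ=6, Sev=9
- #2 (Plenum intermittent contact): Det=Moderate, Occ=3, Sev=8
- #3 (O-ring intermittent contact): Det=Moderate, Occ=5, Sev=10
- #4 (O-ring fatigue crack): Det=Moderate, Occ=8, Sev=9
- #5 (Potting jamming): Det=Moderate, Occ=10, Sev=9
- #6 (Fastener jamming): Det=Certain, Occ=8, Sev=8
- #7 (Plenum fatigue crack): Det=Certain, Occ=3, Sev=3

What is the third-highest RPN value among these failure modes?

RPN = Severity × Occurrence × Detection:
  #1: 9 × 6 × 7 = 378
  #2: 8 × 3 × 5 = 120
  #3: 10 × 5 × 5 = 250
  #4: 9 × 8 × 5 = 360
  #5: 9 × 10 × 5 = 450
  #6: 8 × 8 × 2 = 128
  #7: 3 × 3 × 2 = 18
Sorted descending: 450, 378, 360, 250, 128, 120, 18.
The third-highest RPN is 360 (#4).

360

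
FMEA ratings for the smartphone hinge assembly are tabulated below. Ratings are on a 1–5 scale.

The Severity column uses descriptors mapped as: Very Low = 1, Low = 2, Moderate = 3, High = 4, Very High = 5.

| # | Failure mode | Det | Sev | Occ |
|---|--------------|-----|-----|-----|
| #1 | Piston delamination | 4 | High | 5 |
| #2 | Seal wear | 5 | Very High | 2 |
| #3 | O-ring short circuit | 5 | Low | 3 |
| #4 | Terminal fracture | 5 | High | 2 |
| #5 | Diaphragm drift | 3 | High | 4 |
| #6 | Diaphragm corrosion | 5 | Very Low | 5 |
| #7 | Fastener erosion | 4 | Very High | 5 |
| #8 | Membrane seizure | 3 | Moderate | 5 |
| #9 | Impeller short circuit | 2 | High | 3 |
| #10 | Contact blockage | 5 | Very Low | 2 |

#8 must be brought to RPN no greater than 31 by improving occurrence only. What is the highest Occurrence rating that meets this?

3

#8: S=3, O=5, D=3 → current RPN = 45.
Fixed product = 9. Need 9 × O ≤ 31, so O ≤ 31/9 = 3.44.
Maximum integer Occurrence rating = 3 (gives RPN 27; O=4 would give 36 > 31).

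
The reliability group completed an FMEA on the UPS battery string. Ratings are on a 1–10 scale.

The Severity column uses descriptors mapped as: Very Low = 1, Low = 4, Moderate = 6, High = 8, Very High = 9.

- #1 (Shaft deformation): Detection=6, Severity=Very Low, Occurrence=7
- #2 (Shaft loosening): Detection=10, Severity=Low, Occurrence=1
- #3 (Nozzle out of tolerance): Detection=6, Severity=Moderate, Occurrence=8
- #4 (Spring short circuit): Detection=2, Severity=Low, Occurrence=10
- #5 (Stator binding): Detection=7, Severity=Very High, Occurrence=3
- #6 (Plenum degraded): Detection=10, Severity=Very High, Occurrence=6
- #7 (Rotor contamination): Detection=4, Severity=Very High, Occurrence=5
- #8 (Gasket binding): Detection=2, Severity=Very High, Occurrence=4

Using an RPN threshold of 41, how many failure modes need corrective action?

RPN = Severity × Occurrence × Detection:
  #1: 1 × 7 × 6 = 42
  #2: 4 × 1 × 10 = 40
  #3: 6 × 8 × 6 = 288
  #4: 4 × 10 × 2 = 80
  #5: 9 × 3 × 7 = 189
  #6: 9 × 6 × 10 = 540
  #7: 9 × 5 × 4 = 180
  #8: 9 × 4 × 2 = 72
Modes with RPN ≥ 41: #1 (42), #3 (288), #4 (80), #5 (189), #6 (540), #7 (180), #8 (72) → 7.

7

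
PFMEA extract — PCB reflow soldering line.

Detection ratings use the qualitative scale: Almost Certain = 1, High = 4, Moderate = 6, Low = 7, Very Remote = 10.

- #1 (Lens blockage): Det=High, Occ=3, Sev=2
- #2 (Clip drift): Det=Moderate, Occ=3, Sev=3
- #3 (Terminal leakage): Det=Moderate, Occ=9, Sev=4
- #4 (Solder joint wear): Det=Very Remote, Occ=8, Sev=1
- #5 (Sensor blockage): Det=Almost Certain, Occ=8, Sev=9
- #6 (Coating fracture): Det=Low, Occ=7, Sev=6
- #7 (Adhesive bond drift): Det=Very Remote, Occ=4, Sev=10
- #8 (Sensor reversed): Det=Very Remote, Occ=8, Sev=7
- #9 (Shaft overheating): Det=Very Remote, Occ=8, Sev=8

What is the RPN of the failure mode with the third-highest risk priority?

400

RPN = Severity × Occurrence × Detection:
  #1: 2 × 3 × 4 = 24
  #2: 3 × 3 × 6 = 54
  #3: 4 × 9 × 6 = 216
  #4: 1 × 8 × 10 = 80
  #5: 9 × 8 × 1 = 72
  #6: 6 × 7 × 7 = 294
  #7: 10 × 4 × 10 = 400
  #8: 7 × 8 × 10 = 560
  #9: 8 × 8 × 10 = 640
Sorted descending: 640, 560, 400, 294, 216, 80, 72, 54, 24.
The third-highest RPN is 400 (#7).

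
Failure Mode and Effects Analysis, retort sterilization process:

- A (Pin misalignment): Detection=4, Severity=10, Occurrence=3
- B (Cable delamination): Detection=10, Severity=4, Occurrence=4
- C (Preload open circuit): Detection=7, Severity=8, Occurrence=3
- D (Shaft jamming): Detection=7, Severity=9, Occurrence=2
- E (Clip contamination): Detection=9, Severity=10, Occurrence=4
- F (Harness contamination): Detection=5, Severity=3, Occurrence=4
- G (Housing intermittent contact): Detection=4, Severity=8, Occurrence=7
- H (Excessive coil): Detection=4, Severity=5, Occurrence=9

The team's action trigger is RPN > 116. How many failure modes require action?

7

RPN = Severity × Occurrence × Detection:
  A: 10 × 3 × 4 = 120
  B: 4 × 4 × 10 = 160
  C: 8 × 3 × 7 = 168
  D: 9 × 2 × 7 = 126
  E: 10 × 4 × 9 = 360
  F: 3 × 4 × 5 = 60
  G: 8 × 7 × 4 = 224
  H: 5 × 9 × 4 = 180
Modes with RPN > 116: A (120), B (160), C (168), D (126), E (360), G (224), H (180) → 7.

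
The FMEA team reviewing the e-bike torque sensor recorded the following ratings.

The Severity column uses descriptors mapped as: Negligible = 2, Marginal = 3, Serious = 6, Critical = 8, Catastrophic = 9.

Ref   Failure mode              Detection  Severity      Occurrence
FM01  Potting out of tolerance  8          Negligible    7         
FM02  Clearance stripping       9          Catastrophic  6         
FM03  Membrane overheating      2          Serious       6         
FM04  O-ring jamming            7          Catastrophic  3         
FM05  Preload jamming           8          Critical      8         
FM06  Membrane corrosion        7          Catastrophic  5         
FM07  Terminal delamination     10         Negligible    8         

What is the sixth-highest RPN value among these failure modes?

RPN = Severity × Occurrence × Detection:
  FM01: 2 × 7 × 8 = 112
  FM02: 9 × 6 × 9 = 486
  FM03: 6 × 6 × 2 = 72
  FM04: 9 × 3 × 7 = 189
  FM05: 8 × 8 × 8 = 512
  FM06: 9 × 5 × 7 = 315
  FM07: 2 × 8 × 10 = 160
Sorted descending: 512, 486, 315, 189, 160, 112, 72.
The sixth-highest RPN is 112 (FM01).

112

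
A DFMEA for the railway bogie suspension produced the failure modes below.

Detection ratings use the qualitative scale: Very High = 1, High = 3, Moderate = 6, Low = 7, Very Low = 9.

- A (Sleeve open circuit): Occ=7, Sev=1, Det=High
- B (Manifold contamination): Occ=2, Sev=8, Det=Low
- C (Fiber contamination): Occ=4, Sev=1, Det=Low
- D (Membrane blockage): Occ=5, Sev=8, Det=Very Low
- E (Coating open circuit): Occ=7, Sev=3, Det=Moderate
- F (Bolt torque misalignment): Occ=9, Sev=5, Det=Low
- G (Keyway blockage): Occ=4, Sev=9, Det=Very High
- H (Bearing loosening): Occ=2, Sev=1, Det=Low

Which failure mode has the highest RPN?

RPN = Severity × Occurrence × Detection:
  A: 1 × 7 × 3 = 21
  B: 8 × 2 × 7 = 112
  C: 1 × 4 × 7 = 28
  D: 8 × 5 × 9 = 360
  E: 3 × 7 × 6 = 126
  F: 5 × 9 × 7 = 315
  G: 9 × 4 × 1 = 36
  H: 1 × 2 × 7 = 14
Highest RPN is 360 → D.

D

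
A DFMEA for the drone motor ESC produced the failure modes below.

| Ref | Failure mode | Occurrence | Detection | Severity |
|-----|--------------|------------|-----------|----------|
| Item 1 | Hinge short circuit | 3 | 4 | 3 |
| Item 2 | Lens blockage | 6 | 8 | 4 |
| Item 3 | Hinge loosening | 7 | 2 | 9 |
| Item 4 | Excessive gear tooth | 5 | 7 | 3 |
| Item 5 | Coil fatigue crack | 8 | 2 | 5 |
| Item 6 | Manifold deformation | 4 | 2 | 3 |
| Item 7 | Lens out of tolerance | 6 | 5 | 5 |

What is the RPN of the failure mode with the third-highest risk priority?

126

RPN = Severity × Occurrence × Detection:
  Item 1: 3 × 3 × 4 = 36
  Item 2: 4 × 6 × 8 = 192
  Item 3: 9 × 7 × 2 = 126
  Item 4: 3 × 5 × 7 = 105
  Item 5: 5 × 8 × 2 = 80
  Item 6: 3 × 4 × 2 = 24
  Item 7: 5 × 6 × 5 = 150
Sorted descending: 192, 150, 126, 105, 80, 36, 24.
The third-highest RPN is 126 (Item 3).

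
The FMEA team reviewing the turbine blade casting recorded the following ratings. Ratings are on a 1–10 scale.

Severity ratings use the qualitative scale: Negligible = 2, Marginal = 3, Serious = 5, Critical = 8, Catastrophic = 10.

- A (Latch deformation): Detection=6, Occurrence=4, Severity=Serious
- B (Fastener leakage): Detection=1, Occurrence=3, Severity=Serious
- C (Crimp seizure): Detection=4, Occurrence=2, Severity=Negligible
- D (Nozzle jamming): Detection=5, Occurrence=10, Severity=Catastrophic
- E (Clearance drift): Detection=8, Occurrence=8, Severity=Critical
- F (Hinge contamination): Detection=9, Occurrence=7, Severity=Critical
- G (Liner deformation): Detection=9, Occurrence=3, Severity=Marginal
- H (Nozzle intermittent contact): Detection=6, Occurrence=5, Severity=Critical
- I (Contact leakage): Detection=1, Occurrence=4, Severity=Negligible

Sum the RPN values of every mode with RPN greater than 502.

RPN = Severity × Occurrence × Detection:
  A: 5 × 4 × 6 = 120
  B: 5 × 3 × 1 = 15
  C: 2 × 2 × 4 = 16
  D: 10 × 10 × 5 = 500
  E: 8 × 8 × 8 = 512
  F: 8 × 7 × 9 = 504
  G: 3 × 3 × 9 = 81
  H: 8 × 5 × 6 = 240
  I: 2 × 4 × 1 = 8
RPN > 502: E (512), F (504).
Sum: 512 + 504 = 1016.

1016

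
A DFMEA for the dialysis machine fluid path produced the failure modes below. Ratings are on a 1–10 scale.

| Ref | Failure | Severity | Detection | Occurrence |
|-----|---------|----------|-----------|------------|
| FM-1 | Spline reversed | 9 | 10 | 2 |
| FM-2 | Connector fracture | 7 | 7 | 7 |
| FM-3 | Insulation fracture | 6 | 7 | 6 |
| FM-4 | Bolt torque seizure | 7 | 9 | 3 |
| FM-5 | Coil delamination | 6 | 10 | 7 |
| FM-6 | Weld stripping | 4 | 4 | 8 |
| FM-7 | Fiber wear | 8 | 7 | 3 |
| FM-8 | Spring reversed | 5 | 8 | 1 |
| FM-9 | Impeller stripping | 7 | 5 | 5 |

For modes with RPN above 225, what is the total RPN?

RPN = Severity × Occurrence × Detection:
  FM-1: 9 × 2 × 10 = 180
  FM-2: 7 × 7 × 7 = 343
  FM-3: 6 × 6 × 7 = 252
  FM-4: 7 × 3 × 9 = 189
  FM-5: 6 × 7 × 10 = 420
  FM-6: 4 × 8 × 4 = 128
  FM-7: 8 × 3 × 7 = 168
  FM-8: 5 × 1 × 8 = 40
  FM-9: 7 × 5 × 5 = 175
RPN > 225: FM-2 (343), FM-3 (252), FM-5 (420).
Sum: 343 + 252 + 420 = 1015.

1015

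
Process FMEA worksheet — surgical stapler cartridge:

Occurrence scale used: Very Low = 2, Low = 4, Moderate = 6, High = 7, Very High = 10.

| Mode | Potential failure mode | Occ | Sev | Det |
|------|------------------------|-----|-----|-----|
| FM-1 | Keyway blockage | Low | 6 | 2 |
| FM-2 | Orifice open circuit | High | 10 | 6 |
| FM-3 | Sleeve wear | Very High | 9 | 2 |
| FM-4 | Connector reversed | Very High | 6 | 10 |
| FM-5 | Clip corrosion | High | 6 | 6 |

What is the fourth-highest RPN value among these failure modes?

180

RPN = Severity × Occurrence × Detection:
  FM-1: 6 × 4 × 2 = 48
  FM-2: 10 × 7 × 6 = 420
  FM-3: 9 × 10 × 2 = 180
  FM-4: 6 × 10 × 10 = 600
  FM-5: 6 × 7 × 6 = 252
Sorted descending: 600, 420, 252, 180, 48.
The fourth-highest RPN is 180 (FM-3).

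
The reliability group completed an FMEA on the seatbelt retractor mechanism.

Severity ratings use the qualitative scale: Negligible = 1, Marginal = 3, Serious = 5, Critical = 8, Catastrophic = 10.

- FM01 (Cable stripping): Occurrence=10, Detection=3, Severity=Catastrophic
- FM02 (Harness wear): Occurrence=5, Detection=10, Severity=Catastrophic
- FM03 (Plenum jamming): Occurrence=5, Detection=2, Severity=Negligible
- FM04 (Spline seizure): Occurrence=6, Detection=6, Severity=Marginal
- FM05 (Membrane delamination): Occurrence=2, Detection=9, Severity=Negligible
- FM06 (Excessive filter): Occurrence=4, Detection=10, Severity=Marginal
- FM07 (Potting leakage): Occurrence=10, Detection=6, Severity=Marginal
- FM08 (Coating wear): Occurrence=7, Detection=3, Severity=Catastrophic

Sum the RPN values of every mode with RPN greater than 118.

RPN = Severity × Occurrence × Detection:
  FM01: 10 × 10 × 3 = 300
  FM02: 10 × 5 × 10 = 500
  FM03: 1 × 5 × 2 = 10
  FM04: 3 × 6 × 6 = 108
  FM05: 1 × 2 × 9 = 18
  FM06: 3 × 4 × 10 = 120
  FM07: 3 × 10 × 6 = 180
  FM08: 10 × 7 × 3 = 210
RPN > 118: FM01 (300), FM02 (500), FM06 (120), FM07 (180), FM08 (210).
Sum: 300 + 500 + 120 + 180 + 210 = 1310.

1310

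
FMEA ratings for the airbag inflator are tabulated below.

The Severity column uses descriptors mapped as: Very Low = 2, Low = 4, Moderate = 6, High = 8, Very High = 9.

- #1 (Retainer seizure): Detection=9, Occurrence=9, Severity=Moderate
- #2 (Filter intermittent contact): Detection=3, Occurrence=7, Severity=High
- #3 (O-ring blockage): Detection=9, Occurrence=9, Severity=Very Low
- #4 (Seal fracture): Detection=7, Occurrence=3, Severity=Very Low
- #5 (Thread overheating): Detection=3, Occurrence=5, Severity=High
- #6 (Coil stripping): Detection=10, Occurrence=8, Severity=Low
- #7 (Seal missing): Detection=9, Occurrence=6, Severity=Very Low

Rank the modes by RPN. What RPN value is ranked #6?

108

RPN = Severity × Occurrence × Detection:
  #1: 6 × 9 × 9 = 486
  #2: 8 × 7 × 3 = 168
  #3: 2 × 9 × 9 = 162
  #4: 2 × 3 × 7 = 42
  #5: 8 × 5 × 3 = 120
  #6: 4 × 8 × 10 = 320
  #7: 2 × 6 × 9 = 108
Sorted descending: 486, 320, 168, 162, 120, 108, 42.
The sixth-highest RPN is 108 (#7).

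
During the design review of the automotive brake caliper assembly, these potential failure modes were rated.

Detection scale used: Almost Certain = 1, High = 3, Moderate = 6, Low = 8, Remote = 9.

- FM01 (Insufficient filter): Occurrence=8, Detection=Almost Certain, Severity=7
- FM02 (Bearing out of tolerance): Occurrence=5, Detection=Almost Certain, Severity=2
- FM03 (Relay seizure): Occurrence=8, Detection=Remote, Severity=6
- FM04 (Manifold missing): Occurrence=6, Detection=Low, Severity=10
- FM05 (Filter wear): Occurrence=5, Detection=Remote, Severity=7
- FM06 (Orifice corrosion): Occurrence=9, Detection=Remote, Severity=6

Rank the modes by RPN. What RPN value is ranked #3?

RPN = Severity × Occurrence × Detection:
  FM01: 7 × 8 × 1 = 56
  FM02: 2 × 5 × 1 = 10
  FM03: 6 × 8 × 9 = 432
  FM04: 10 × 6 × 8 = 480
  FM05: 7 × 5 × 9 = 315
  FM06: 6 × 9 × 9 = 486
Sorted descending: 486, 480, 432, 315, 56, 10.
The third-highest RPN is 432 (FM03).

432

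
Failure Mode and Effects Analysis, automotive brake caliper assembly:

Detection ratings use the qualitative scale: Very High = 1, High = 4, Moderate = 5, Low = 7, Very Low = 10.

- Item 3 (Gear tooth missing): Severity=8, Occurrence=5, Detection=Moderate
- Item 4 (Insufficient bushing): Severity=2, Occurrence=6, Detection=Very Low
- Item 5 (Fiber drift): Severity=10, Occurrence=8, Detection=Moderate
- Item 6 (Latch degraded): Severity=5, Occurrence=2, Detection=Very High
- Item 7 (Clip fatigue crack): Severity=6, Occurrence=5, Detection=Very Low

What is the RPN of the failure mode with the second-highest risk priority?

300

RPN = Severity × Occurrence × Detection:
  Item 3: 8 × 5 × 5 = 200
  Item 4: 2 × 6 × 10 = 120
  Item 5: 10 × 8 × 5 = 400
  Item 6: 5 × 2 × 1 = 10
  Item 7: 6 × 5 × 10 = 300
Sorted descending: 400, 300, 200, 120, 10.
The second-highest RPN is 300 (Item 7).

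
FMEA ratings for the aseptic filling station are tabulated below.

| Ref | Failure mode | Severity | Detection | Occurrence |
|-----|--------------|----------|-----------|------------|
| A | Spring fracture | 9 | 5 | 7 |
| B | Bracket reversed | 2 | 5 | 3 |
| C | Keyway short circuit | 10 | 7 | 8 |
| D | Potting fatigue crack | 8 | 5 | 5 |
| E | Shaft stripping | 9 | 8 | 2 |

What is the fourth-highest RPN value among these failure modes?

144

RPN = Severity × Occurrence × Detection:
  A: 9 × 7 × 5 = 315
  B: 2 × 3 × 5 = 30
  C: 10 × 8 × 7 = 560
  D: 8 × 5 × 5 = 200
  E: 9 × 2 × 8 = 144
Sorted descending: 560, 315, 200, 144, 30.
The fourth-highest RPN is 144 (E).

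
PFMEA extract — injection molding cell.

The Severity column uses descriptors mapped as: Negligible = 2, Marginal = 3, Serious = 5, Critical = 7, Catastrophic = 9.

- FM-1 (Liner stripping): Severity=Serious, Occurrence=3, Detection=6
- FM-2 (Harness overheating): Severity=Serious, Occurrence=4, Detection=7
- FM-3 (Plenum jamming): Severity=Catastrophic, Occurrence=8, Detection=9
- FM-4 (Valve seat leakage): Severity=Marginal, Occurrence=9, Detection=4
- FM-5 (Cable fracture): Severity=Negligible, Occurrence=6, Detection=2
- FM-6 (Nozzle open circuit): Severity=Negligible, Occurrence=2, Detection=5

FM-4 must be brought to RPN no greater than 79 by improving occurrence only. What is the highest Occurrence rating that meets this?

FM-4: S=3, O=9, D=4 → current RPN = 108.
Fixed product = 12. Need 12 × O ≤ 79, so O ≤ 79/12 = 6.58.
Maximum integer Occurrence rating = 6 (gives RPN 72; O=7 would give 84 > 79).

6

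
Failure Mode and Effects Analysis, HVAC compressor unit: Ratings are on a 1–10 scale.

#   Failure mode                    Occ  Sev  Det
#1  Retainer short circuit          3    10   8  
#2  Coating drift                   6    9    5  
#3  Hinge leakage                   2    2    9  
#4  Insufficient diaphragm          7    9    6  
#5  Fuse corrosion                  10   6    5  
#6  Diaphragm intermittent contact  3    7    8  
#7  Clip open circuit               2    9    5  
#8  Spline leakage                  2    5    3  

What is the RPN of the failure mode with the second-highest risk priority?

300

RPN = Severity × Occurrence × Detection:
  #1: 10 × 3 × 8 = 240
  #2: 9 × 6 × 5 = 270
  #3: 2 × 2 × 9 = 36
  #4: 9 × 7 × 6 = 378
  #5: 6 × 10 × 5 = 300
  #6: 7 × 3 × 8 = 168
  #7: 9 × 2 × 5 = 90
  #8: 5 × 2 × 3 = 30
Sorted descending: 378, 300, 270, 240, 168, 90, 36, 30.
The second-highest RPN is 300 (#5).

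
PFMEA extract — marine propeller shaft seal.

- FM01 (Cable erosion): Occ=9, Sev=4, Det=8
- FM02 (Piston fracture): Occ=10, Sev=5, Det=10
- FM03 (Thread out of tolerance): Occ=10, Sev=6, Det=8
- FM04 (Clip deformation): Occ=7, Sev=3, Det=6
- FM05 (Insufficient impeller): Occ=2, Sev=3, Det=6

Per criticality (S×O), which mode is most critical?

Criticality = Severity × Occurrence:
  FM01: 4 × 9 = 36
  FM02: 5 × 10 = 50
  FM03: 6 × 10 = 60
  FM04: 3 × 7 = 21
  FM05: 3 × 2 = 6
Highest criticality is 60 → FM03.

FM03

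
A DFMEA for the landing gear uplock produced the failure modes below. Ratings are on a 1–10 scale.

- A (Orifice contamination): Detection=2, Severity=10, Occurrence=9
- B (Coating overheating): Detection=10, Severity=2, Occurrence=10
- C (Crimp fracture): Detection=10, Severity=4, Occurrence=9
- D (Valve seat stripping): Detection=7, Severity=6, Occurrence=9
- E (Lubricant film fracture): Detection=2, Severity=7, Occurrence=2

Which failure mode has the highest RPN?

RPN = Severity × Occurrence × Detection:
  A: 10 × 9 × 2 = 180
  B: 2 × 10 × 10 = 200
  C: 4 × 9 × 10 = 360
  D: 6 × 9 × 7 = 378
  E: 7 × 2 × 2 = 28
Highest RPN is 378 → D.

D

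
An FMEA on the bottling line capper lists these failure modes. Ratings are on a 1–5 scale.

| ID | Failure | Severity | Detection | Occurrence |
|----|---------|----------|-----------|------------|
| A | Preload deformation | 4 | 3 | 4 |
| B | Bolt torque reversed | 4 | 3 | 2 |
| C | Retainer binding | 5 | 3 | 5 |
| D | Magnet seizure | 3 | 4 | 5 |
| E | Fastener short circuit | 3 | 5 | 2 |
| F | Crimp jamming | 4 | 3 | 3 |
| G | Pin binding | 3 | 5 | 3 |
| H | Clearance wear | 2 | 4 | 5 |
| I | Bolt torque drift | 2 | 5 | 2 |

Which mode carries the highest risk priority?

RPN = Severity × Occurrence × Detection:
  A: 4 × 4 × 3 = 48
  B: 4 × 2 × 3 = 24
  C: 5 × 5 × 3 = 75
  D: 3 × 5 × 4 = 60
  E: 3 × 2 × 5 = 30
  F: 4 × 3 × 3 = 36
  G: 3 × 3 × 5 = 45
  H: 2 × 5 × 4 = 40
  I: 2 × 2 × 5 = 20
Highest RPN is 75 → C.

C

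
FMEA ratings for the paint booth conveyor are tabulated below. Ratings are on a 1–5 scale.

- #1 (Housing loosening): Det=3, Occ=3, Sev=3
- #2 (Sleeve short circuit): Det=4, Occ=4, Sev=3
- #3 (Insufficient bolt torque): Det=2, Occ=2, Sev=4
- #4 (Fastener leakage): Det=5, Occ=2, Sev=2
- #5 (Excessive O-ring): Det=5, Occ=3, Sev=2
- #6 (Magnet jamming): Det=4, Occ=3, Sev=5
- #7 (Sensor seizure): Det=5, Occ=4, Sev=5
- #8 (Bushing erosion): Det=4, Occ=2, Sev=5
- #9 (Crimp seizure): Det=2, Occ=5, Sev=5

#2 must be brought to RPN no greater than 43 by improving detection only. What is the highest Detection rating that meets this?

3

#2: S=3, O=4, D=4 → current RPN = 48.
Fixed product = 12. Need 12 × D ≤ 43, so D ≤ 43/12 = 3.58.
Maximum integer Detection rating = 3 (gives RPN 36; D=4 would give 48 > 43).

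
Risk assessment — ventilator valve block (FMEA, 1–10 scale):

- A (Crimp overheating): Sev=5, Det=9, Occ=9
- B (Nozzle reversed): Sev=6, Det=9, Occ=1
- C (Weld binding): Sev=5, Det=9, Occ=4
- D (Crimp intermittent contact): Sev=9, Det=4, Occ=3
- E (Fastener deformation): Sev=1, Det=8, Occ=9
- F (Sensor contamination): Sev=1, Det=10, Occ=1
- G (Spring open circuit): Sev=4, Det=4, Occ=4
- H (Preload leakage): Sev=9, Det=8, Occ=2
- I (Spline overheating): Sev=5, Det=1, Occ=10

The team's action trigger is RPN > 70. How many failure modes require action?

5

RPN = Severity × Occurrence × Detection:
  A: 5 × 9 × 9 = 405
  B: 6 × 1 × 9 = 54
  C: 5 × 4 × 9 = 180
  D: 9 × 3 × 4 = 108
  E: 1 × 9 × 8 = 72
  F: 1 × 1 × 10 = 10
  G: 4 × 4 × 4 = 64
  H: 9 × 2 × 8 = 144
  I: 5 × 10 × 1 = 50
Modes with RPN > 70: A (405), C (180), D (108), E (72), H (144) → 5.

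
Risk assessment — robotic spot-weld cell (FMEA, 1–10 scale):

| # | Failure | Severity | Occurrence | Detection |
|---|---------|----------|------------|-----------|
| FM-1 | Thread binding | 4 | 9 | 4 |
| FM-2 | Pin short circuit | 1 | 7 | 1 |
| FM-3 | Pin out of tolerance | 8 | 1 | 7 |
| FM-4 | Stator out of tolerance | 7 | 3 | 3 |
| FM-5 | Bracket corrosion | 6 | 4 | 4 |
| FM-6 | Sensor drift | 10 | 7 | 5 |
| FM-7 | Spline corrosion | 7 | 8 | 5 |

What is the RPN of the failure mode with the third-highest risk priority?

RPN = Severity × Occurrence × Detection:
  FM-1: 4 × 9 × 4 = 144
  FM-2: 1 × 7 × 1 = 7
  FM-3: 8 × 1 × 7 = 56
  FM-4: 7 × 3 × 3 = 63
  FM-5: 6 × 4 × 4 = 96
  FM-6: 10 × 7 × 5 = 350
  FM-7: 7 × 8 × 5 = 280
Sorted descending: 350, 280, 144, 96, 63, 56, 7.
The third-highest RPN is 144 (FM-1).

144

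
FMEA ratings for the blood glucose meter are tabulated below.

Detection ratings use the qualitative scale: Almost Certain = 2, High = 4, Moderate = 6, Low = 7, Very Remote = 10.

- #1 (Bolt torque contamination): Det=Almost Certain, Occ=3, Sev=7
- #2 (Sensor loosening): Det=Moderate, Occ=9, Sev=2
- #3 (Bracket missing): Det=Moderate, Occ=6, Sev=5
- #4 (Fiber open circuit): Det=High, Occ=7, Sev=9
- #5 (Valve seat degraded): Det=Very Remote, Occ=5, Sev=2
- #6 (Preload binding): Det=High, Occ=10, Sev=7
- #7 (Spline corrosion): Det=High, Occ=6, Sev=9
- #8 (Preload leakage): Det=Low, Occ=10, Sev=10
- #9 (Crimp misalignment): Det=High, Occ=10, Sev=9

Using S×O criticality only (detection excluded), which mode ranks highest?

Criticality = Severity × Occurrence:
  #1: 7 × 3 = 21
  #2: 2 × 9 = 18
  #3: 5 × 6 = 30
  #4: 9 × 7 = 63
  #5: 2 × 5 = 10
  #6: 7 × 10 = 70
  #7: 9 × 6 = 54
  #8: 10 × 10 = 100
  #9: 9 × 10 = 90
Highest criticality is 100 → #8.

#8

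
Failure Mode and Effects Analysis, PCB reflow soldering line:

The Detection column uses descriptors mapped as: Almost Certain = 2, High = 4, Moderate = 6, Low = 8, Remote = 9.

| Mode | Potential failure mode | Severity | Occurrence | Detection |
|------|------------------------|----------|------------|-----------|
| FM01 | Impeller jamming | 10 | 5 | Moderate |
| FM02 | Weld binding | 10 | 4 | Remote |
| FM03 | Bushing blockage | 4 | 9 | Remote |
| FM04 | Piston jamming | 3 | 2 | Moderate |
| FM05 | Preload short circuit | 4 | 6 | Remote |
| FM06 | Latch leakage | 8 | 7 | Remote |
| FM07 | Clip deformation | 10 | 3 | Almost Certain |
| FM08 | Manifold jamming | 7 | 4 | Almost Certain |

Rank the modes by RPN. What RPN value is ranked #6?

60

RPN = Severity × Occurrence × Detection:
  FM01: 10 × 5 × 6 = 300
  FM02: 10 × 4 × 9 = 360
  FM03: 4 × 9 × 9 = 324
  FM04: 3 × 2 × 6 = 36
  FM05: 4 × 6 × 9 = 216
  FM06: 8 × 7 × 9 = 504
  FM07: 10 × 3 × 2 = 60
  FM08: 7 × 4 × 2 = 56
Sorted descending: 504, 360, 324, 300, 216, 60, 56, 36.
The sixth-highest RPN is 60 (FM07).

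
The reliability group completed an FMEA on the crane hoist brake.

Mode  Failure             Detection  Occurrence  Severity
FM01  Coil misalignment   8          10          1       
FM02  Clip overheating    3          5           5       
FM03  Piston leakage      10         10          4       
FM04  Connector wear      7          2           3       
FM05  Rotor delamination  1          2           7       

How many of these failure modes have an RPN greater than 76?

2

RPN = Severity × Occurrence × Detection:
  FM01: 1 × 10 × 8 = 80
  FM02: 5 × 5 × 3 = 75
  FM03: 4 × 10 × 10 = 400
  FM04: 3 × 2 × 7 = 42
  FM05: 7 × 2 × 1 = 14
Modes with RPN > 76: FM01 (80), FM03 (400) → 2.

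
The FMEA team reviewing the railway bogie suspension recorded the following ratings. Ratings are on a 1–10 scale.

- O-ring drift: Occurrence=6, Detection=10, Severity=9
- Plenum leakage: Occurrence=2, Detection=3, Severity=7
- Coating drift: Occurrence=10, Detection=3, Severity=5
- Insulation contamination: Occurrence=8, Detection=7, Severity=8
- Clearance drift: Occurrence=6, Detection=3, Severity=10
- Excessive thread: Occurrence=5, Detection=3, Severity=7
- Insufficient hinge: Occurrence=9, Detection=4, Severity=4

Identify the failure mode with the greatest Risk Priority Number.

RPN = Severity × Occurrence × Detection:
  O-ring drift: 9 × 6 × 10 = 540
  Plenum leakage: 7 × 2 × 3 = 42
  Coating drift: 5 × 10 × 3 = 150
  Insulation contamination: 8 × 8 × 7 = 448
  Clearance drift: 10 × 6 × 3 = 180
  Excessive thread: 7 × 5 × 3 = 105
  Insufficient hinge: 4 × 9 × 4 = 144
Highest RPN is 540 → O-ring drift.

O-ring drift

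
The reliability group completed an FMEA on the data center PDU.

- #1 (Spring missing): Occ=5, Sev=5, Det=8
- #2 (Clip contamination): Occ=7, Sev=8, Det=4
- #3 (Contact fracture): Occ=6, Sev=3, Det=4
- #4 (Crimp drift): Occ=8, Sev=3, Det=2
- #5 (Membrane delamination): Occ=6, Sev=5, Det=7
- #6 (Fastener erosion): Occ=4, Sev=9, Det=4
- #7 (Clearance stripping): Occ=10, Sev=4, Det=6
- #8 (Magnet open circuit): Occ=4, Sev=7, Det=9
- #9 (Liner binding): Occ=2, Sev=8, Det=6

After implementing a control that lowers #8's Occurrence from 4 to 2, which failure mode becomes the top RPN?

#7

RPN = Severity × Occurrence × Detection:
  #1: 5 × 5 × 8 = 200
  #2: 8 × 7 × 4 = 224
  #3: 3 × 6 × 4 = 72
  #4: 3 × 8 × 2 = 48
  #5: 5 × 6 × 7 = 210
  #6: 9 × 4 × 4 = 144
  #7: 4 × 10 × 6 = 240
  #8: 7 × 4 × 9 = 252
  #9: 8 × 2 × 6 = 96
After action: #8 → 7 × 2 × 9 = 126.
Revised RPNs: #7=240, #2=224, #5=210, #1=200, #6=144, #8=126, #9=96, #3=72, #4=48.
Highest is now #7 (240).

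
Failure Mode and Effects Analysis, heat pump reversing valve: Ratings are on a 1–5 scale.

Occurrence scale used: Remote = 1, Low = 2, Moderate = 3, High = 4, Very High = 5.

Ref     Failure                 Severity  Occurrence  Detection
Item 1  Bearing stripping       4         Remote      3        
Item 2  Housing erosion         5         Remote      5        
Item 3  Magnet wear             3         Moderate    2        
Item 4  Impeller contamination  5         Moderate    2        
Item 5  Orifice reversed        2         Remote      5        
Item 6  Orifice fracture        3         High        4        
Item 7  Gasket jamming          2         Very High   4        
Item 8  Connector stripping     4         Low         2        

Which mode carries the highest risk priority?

Item 6

RPN = Severity × Occurrence × Detection:
  Item 1: 4 × 1 × 3 = 12
  Item 2: 5 × 1 × 5 = 25
  Item 3: 3 × 3 × 2 = 18
  Item 4: 5 × 3 × 2 = 30
  Item 5: 2 × 1 × 5 = 10
  Item 6: 3 × 4 × 4 = 48
  Item 7: 2 × 5 × 4 = 40
  Item 8: 4 × 2 × 2 = 16
Highest RPN is 48 → Item 6.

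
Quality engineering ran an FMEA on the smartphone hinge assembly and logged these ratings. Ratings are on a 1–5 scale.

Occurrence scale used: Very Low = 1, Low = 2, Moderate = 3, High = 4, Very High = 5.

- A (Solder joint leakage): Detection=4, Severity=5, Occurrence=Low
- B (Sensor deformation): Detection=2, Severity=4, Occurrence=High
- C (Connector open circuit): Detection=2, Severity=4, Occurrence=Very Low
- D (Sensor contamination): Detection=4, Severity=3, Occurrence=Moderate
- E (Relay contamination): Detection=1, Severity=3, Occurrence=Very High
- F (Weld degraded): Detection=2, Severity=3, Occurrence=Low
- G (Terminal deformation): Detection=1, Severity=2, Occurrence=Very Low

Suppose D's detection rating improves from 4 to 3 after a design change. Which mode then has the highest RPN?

A

RPN = Severity × Occurrence × Detection:
  A: 5 × 2 × 4 = 40
  B: 4 × 4 × 2 = 32
  C: 4 × 1 × 2 = 8
  D: 3 × 3 × 4 = 36
  E: 3 × 5 × 1 = 15
  F: 3 × 2 × 2 = 12
  G: 2 × 1 × 1 = 2
After action: D → 3 × 3 × 3 = 27.
Revised RPNs: A=40, B=32, D=27, E=15, F=12, C=8, G=2.
Highest is now A (40).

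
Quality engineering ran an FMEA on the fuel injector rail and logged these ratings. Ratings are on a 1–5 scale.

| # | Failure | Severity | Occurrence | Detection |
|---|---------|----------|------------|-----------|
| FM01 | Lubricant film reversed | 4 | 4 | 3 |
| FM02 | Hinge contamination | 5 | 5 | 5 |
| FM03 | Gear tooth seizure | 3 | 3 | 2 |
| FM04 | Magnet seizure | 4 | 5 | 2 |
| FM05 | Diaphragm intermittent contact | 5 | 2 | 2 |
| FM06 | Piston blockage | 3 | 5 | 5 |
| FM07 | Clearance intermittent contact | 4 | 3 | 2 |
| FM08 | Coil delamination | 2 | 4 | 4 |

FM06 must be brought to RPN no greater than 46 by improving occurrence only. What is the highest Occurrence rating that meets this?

FM06: S=3, O=5, D=5 → current RPN = 75.
Fixed product = 15. Need 15 × O ≤ 46, so O ≤ 46/15 = 3.07.
Maximum integer Occurrence rating = 3 (gives RPN 45; O=4 would give 60 > 46).

3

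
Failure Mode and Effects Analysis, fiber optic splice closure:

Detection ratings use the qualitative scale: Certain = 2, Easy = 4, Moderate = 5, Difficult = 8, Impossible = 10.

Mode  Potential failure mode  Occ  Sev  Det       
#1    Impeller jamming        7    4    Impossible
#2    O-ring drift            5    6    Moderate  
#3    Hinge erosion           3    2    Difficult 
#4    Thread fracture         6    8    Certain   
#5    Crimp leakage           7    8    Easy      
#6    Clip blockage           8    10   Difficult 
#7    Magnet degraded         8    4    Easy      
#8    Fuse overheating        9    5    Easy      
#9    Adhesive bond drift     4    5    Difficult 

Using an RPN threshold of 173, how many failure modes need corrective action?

4

RPN = Severity × Occurrence × Detection:
  #1: 4 × 7 × 10 = 280
  #2: 6 × 5 × 5 = 150
  #3: 2 × 3 × 8 = 48
  #4: 8 × 6 × 2 = 96
  #5: 8 × 7 × 4 = 224
  #6: 10 × 8 × 8 = 640
  #7: 4 × 8 × 4 = 128
  #8: 5 × 9 × 4 = 180
  #9: 5 × 4 × 8 = 160
Modes with RPN ≥ 173: #1 (280), #5 (224), #6 (640), #8 (180) → 4.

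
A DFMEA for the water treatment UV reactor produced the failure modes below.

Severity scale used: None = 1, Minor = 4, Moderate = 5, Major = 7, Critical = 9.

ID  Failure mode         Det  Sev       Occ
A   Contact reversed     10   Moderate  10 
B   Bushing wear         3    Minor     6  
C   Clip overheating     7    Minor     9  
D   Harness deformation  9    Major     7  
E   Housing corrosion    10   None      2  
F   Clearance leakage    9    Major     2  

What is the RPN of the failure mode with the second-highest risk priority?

441

RPN = Severity × Occurrence × Detection:
  A: 5 × 10 × 10 = 500
  B: 4 × 6 × 3 = 72
  C: 4 × 9 × 7 = 252
  D: 7 × 7 × 9 = 441
  E: 1 × 2 × 10 = 20
  F: 7 × 2 × 9 = 126
Sorted descending: 500, 441, 252, 126, 72, 20.
The second-highest RPN is 441 (D).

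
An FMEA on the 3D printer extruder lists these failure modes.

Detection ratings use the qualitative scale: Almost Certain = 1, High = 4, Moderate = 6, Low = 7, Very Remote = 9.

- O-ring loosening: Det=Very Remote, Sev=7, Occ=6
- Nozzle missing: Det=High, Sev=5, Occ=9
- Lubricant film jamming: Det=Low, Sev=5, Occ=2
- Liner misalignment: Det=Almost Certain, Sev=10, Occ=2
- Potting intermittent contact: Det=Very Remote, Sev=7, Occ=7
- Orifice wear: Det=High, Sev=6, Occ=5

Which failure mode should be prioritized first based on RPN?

Potting intermittent contact

RPN = Severity × Occurrence × Detection:
  O-ring loosening: 7 × 6 × 9 = 378
  Nozzle missing: 5 × 9 × 4 = 180
  Lubricant film jamming: 5 × 2 × 7 = 70
  Liner misalignment: 10 × 2 × 1 = 20
  Potting intermittent contact: 7 × 7 × 9 = 441
  Orifice wear: 6 × 5 × 4 = 120
Highest RPN is 441 → Potting intermittent contact.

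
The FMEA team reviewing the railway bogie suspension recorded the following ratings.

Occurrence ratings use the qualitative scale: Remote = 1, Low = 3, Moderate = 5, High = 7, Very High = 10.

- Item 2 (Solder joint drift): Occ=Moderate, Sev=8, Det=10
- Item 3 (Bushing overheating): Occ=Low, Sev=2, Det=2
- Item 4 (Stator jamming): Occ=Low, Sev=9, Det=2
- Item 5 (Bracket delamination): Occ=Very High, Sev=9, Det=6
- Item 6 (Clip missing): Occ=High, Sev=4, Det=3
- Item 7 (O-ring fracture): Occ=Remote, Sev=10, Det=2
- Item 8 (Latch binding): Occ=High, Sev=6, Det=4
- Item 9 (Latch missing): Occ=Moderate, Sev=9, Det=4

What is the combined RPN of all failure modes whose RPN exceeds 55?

1372

RPN = Severity × Occurrence × Detection:
  Item 2: 8 × 5 × 10 = 400
  Item 3: 2 × 3 × 2 = 12
  Item 4: 9 × 3 × 2 = 54
  Item 5: 9 × 10 × 6 = 540
  Item 6: 4 × 7 × 3 = 84
  Item 7: 10 × 1 × 2 = 20
  Item 8: 6 × 7 × 4 = 168
  Item 9: 9 × 5 × 4 = 180
RPN > 55: Item 2 (400), Item 5 (540), Item 6 (84), Item 8 (168), Item 9 (180).
Sum: 400 + 540 + 84 + 168 + 180 = 1372.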